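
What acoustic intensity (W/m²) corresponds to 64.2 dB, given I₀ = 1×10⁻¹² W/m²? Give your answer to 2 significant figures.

I = I₀·10^(L/10) = 10⁻¹² × 10^(64.2/10) = 10^(-5.580).

2.6e-06 W/m²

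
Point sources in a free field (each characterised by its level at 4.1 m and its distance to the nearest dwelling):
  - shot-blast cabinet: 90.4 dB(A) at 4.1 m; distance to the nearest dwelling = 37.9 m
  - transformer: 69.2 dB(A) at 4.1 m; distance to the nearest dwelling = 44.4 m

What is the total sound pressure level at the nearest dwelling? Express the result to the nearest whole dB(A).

71 dB(A)

Apply inverse-square spreading to bring every level to the receiver, then sum 10^(L/10).
shot-blast cabinet: 90.4 − 20·log₁₀(37.9/4.1) = 90.4 − 19.32 = 71.08 dB(A).
transformer: 69.2 − 20·log₁₀(44.4/4.1) = 69.2 − 20.69 = 48.51 dB(A).
Σ 10^(L/10) = 1.290e+07 → L_total = 10·log₁₀(1.290e+07) = 71.11 dB(A).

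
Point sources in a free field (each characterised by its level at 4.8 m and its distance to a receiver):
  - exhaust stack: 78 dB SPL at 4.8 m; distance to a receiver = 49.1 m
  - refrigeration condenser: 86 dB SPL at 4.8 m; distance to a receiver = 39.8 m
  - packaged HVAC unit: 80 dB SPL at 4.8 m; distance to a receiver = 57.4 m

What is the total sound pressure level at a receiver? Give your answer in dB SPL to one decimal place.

68.5 dB SPL

Apply inverse-square spreading to bring every level to the receiver, then sum 10^(L/10).
exhaust stack: 78 − 20·log₁₀(49.1/4.8) = 78 − 20.20 = 57.80 dB SPL.
refrigeration condenser: 86 − 20·log₁₀(39.8/4.8) = 86 − 18.37 = 67.63 dB SPL.
packaged HVAC unit: 80 − 20·log₁₀(57.4/4.8) = 80 − 21.55 = 58.45 dB SPL.
Σ 10^(L/10) = 7.093e+06 → L_total = 10·log₁₀(7.093e+06) = 68.51 dB SPL.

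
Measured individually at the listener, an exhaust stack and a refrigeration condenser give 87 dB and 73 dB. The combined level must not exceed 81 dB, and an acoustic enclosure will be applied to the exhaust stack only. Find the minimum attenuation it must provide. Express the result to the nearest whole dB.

The untreated sources together contribute 10^(73/10) = 1.995e+07, i.e. 73.00 dB.
To meet 81 dB overall, the treated exhaust stack may contribute at most 10^(81/10) − 1.995e+07 = 1.059e+08, i.e. 80.25 dB.
So the exhaust stack must be reduced from 87 to 80.25 dB: IL = 6.75 dB.

7 dB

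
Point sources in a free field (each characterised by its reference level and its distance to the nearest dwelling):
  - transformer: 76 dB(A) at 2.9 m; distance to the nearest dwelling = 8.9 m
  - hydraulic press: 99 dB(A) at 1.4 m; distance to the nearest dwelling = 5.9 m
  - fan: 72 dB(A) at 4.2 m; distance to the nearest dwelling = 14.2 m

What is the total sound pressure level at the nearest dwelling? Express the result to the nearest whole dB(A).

Apply inverse-square spreading to bring every level to the receiver, then sum 10^(L/10).
transformer: 76 − 20·log₁₀(8.9/2.9) = 76 − 9.74 = 66.26 dB(A).
hydraulic press: 99 − 20·log₁₀(5.9/1.4) = 99 − 12.49 = 86.51 dB(A).
fan: 72 − 20·log₁₀(14.2/4.2) = 72 − 10.58 = 61.42 dB(A).
Σ 10^(L/10) = 4.529e+08 → L_total = 10·log₁₀(4.529e+08) = 86.56 dB(A).

87 dB(A)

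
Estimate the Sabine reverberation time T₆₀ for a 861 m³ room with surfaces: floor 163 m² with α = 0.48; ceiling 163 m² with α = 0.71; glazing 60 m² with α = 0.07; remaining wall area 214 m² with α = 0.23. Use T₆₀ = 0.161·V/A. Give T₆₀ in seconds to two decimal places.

0.56 s

Total absorption A = 163·0.48 + 163·0.71 + 60·0.07 + 214·0.23 = 247.39 m² sabins.
T₆₀ = 0.161 × 861 / 247.39 = 0.560 s.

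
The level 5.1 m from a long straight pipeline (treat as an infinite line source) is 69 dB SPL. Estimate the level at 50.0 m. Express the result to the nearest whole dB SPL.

For a line source, L₂ = L₁ − 10·log₁₀(r₂/r₁).
L₂ = 69 − 10·log₁₀(50.0/5.1) = 69 − 9.914 = 59.09 dB SPL.

59 dB SPL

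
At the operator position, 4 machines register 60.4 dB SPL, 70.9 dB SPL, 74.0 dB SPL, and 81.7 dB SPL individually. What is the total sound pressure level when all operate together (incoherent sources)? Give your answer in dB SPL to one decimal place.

82.7 dB SPL

Incoherent sources combine by intensity addition: L_total = 10·log₁₀(Σ 10^(L_i/10)).
Σ 10^(L/10) = 10^(60.4/10) + 10^(70.9/10) + 10^(74.0/10) + 10^(81.7/10) = 1.864e+08.
L_total = 10·log₁₀(1.864e+08) = 82.71 dB SPL.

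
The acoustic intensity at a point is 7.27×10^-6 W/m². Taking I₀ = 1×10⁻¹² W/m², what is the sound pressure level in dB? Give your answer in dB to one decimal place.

68.6 dB

Dividing by I₀ shifts the exponent by 12: I/I₀ = 7.27×10^6.
L = 10·(0.8615 + 6) = 68.62 dB.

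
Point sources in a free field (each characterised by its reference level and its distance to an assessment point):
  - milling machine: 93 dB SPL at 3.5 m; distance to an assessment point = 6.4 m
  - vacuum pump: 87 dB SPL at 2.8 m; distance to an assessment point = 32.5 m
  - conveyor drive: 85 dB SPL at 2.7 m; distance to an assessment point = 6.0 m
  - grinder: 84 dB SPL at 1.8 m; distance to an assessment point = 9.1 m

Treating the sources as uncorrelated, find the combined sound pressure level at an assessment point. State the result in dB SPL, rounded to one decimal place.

First find each source's level at the receiver (point-source: −20·log₁₀(r/r_ref)), then combine on an intensity basis.
milling machine: 93 − 20·log₁₀(6.4/3.5) = 93 − 5.24 = 87.76 dB SPL.
vacuum pump: 87 − 20·log₁₀(32.5/2.8) = 87 − 21.29 = 65.71 dB SPL.
conveyor drive: 85 − 20·log₁₀(6.0/2.7) = 85 − 6.94 = 78.06 dB SPL.
grinder: 84 − 20·log₁₀(9.1/1.8) = 84 − 14.08 = 69.92 dB SPL.
Σ 10^(L/10) = 6.743e+08 → L_total = 10·log₁₀(6.743e+08) = 88.29 dB SPL.

88.3 dB SPL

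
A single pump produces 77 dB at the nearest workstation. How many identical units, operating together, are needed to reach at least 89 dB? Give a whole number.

N identical sources give L₁ + 10·log₁₀ N, so require 10·log₁₀ N ≥ 89 − 77 = 12.0 dB.
N ≥ 10^(12.0/10) = 15.849, so N = 16.

16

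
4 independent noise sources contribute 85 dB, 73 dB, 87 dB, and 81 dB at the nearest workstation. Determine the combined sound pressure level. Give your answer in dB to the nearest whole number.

90 dB

For uncorrelated sources the intensities add, so convert each level to linear form, sum, and take 10·log₁₀ of the total.
Σ 10^(L/10) = 10^(85/10) + 10^(73/10) + 10^(87/10) + 10^(81/10) = 9.633e+08.
L_total = 10·log₁₀(9.633e+08) = 89.84 dB.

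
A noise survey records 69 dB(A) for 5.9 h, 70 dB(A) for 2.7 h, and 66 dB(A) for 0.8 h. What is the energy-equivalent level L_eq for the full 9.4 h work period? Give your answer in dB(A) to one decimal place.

Weight each interval's intensity by its duration and average over T = 9.4 h:
Σ tᵢ·10^(Lᵢ/10) = 5.9·10^(69/10) + 2.7·10^(70/10) + 0.8·10^(66/10) = 7.705e+07.
L_eq = 10·log₁₀(7.705e+07/9.4) = 69.14 dB(A).

69.1 dB(A)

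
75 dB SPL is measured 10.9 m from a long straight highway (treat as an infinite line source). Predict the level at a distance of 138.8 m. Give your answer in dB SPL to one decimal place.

64.0 dB SPL

Line-source attenuation: ΔL = 10·log₁₀(r₂/r₁) = 10·log₁₀(138.8/10.9) = 11.050 dB.
L₂ = 75 − 10·log₁₀(138.8/10.9) = 75 − 11.050 = 63.95 dB SPL.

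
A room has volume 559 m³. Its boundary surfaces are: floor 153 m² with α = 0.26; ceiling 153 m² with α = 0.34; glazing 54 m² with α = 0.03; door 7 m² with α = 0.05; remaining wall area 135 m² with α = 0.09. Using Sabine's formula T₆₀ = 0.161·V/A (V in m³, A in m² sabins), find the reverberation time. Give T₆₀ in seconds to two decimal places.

0.85 s

Total absorption A = 153·0.26 + 153·0.34 + 54·0.03 + 7·0.05 + 135·0.09 = 105.92 m² sabins.
T₆₀ = 0.161 × 559 / 105.92 = 0.850 s.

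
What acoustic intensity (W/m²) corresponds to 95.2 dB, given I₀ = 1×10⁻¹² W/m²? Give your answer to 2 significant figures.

L = 10·log₁₀(I/I₀) ⇒ I = I₀·10^(L/10) = 10⁻¹² × 10^9.52.

0.0033 W/m²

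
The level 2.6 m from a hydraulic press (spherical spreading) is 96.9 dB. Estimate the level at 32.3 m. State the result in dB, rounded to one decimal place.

For a point source, L₂ = L₁ − 20·log₁₀(r₂/r₁).
L₂ = 96.9 − 20·log₁₀(32.3/2.6) = 96.9 − 21.885 = 75.02 dB.

75.0 dB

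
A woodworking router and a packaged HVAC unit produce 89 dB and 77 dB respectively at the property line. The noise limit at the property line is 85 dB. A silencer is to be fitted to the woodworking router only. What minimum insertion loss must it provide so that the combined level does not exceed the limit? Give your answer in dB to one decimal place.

The untreated sources together contribute 10^(77/10) = 5.012e+07, i.e. 77.00 dB.
To meet 85 dB overall, the treated woodworking router may contribute at most 10^(85/10) − 5.012e+07 = 2.661e+08, i.e. 84.25 dB.
So the woodworking router must be reduced from 89 to 84.25 dB: IL = 4.75 dB.

4.7 dB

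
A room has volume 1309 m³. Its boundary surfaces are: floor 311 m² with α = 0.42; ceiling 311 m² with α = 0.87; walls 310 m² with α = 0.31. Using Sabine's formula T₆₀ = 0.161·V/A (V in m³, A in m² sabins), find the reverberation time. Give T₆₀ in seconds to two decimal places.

Summing Sᵢαᵢ: 311·0.42 + 311·0.87 + 310·0.31 = 497.29 m².
T₆₀ = 0.161·V/A = 0.161·1309/497.29 = 0.424 s.

0.42 s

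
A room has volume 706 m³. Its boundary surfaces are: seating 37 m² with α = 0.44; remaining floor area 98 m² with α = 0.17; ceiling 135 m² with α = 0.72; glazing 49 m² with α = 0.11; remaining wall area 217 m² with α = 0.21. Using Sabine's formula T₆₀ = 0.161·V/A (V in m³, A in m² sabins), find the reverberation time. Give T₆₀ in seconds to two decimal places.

0.63 s

Total absorption A = 37·0.44 + 98·0.17 + 135·0.72 + 49·0.11 + 217·0.21 = 181.10 m² sabins.
T₆₀ = 0.161 × 706 / 181.10 = 0.628 s.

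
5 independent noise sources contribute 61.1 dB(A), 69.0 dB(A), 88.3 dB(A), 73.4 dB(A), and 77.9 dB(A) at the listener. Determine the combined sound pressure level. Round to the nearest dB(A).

Incoherent sources combine by intensity addition: L_total = 10·log₁₀(Σ 10^(L_i/10)).
Σ 10^(L/10) = 10^(61.1/10) + 10^(69.0/10) + 10^(88.3/10) + 10^(73.4/10) + 10^(77.9/10) = 7.689e+08.
L_total = 10·log₁₀(7.689e+08) = 88.86 dB(A).

89 dB(A)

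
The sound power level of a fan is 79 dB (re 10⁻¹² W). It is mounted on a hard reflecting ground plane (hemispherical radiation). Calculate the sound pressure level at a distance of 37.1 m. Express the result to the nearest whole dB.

40 dB

L_p = L_w − 10·log₁₀(2π·r²) with r = 37.1 m.
2π·r² = 8648 m², 10·log₁₀ of that is 39.369 dB.
L_p = 79 − 39.369 = 39.63 dB.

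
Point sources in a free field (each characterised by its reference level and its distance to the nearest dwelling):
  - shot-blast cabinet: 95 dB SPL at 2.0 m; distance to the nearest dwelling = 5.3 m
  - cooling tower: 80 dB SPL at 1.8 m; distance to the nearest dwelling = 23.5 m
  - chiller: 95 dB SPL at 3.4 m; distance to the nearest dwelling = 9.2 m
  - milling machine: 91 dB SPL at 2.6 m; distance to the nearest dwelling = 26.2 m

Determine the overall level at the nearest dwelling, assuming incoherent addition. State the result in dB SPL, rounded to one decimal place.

89.5 dB SPL

Propagate each source to the receiver with L = L_ref − 20·log₁₀(r/r_ref), then add intensities.
shot-blast cabinet: 95 − 20·log₁₀(5.3/2.0) = 95 − 8.46 = 86.54 dB SPL.
cooling tower: 80 − 20·log₁₀(23.5/1.8) = 80 − 22.32 = 57.68 dB SPL.
chiller: 95 − 20·log₁₀(9.2/3.4) = 95 − 8.65 = 86.35 dB SPL.
milling machine: 91 − 20·log₁₀(26.2/2.6) = 91 − 20.07 = 70.93 dB SPL.
Σ 10^(L/10) = 8.952e+08 → L_total = 10·log₁₀(8.952e+08) = 89.52 dB SPL.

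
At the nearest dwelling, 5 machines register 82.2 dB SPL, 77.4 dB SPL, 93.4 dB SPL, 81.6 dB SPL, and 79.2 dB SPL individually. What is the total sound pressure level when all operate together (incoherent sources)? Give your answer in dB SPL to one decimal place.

94.2 dB SPL

For uncorrelated sources the intensities add, so convert each level to linear form, sum, and take 10·log₁₀ of the total.
Σ 10^(L/10) = 10^(82.2/10) + 10^(77.4/10) + 10^(93.4/10) + 10^(81.6/10) + 10^(79.2/10) = 2.636e+09.
L_total = 10·log₁₀(2.636e+09) = 94.21 dB SPL.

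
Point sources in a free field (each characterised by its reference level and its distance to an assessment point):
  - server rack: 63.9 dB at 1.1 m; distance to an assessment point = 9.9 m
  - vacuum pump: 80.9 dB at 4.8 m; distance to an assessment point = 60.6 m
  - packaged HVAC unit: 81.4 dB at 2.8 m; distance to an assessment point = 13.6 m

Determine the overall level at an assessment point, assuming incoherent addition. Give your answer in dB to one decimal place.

First find each source's level at the receiver (point-source: −20·log₁₀(r/r_ref)), then combine on an intensity basis.
server rack: 63.9 − 20·log₁₀(9.9/1.1) = 63.9 − 19.08 = 44.82 dB.
vacuum pump: 80.9 − 20·log₁₀(60.6/4.8) = 80.9 − 22.02 = 58.88 dB.
packaged HVAC unit: 81.4 − 20·log₁₀(13.6/2.8) = 81.4 − 13.73 = 67.67 dB.
Σ 10^(L/10) = 6.653e+06 → L_total = 10·log₁₀(6.653e+06) = 68.23 dB.

68.2 dB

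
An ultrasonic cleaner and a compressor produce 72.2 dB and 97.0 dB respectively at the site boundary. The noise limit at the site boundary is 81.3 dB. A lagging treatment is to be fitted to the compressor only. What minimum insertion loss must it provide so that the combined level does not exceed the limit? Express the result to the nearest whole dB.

16 dB

The untreated sources together contribute 10^(72.2/10) = 1.660e+07, i.e. 72.20 dB.
The limit corresponds to 10^(81.3/10) = 1.349e+08; subtracting the fixed part leaves 1.183e+08 for the compressor, i.e. 80.73 dB.
Required insertion loss = 97.0 − 80.73 = 16.27 dB.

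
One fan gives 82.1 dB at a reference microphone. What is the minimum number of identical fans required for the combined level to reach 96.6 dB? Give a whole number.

Need L₁ + 10·log₁₀ N ≥ 96.6, i.e. log₁₀ N ≥ 1.45.
N ≥ 10^(14.5/10) = 28.184, so N = 29.

29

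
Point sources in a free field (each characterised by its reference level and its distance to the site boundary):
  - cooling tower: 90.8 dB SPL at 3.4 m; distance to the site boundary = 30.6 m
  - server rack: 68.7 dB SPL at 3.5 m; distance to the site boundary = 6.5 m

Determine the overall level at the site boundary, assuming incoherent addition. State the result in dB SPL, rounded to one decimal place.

72.3 dB SPL

First find each source's level at the receiver (point-source: −20·log₁₀(r/r_ref)), then combine on an intensity basis.
cooling tower: 90.8 − 20·log₁₀(30.6/3.4) = 90.8 − 19.08 = 71.72 dB SPL.
server rack: 68.7 − 20·log₁₀(6.5/3.5) = 68.7 − 5.38 = 63.32 dB SPL.
Σ 10^(L/10) = 1.699e+07 → L_total = 10·log₁₀(1.699e+07) = 72.30 dB SPL.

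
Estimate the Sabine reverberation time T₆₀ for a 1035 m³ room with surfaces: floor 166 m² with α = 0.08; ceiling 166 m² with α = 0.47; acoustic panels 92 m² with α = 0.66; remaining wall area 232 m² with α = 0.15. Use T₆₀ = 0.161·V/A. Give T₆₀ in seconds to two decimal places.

Total absorption A = 166·0.08 + 166·0.47 + 92·0.66 + 232·0.15 = 186.82 m² sabins.
T₆₀ = 0.161 × 1035 / 186.82 = 0.892 s.

0.89 s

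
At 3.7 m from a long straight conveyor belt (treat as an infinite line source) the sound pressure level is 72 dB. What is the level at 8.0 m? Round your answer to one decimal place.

Cylindrical spreading from a line source gives a 10·log₁₀(r₂/r₁) drop.
L₂ = 72 − 10·log₁₀(8.0/3.7) = 72 − 3.349 = 68.65 dB.

68.7 dB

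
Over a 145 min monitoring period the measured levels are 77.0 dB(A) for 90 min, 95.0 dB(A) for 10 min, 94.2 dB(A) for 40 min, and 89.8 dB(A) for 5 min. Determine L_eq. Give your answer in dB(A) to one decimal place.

Weight each interval's intensity by its duration and average over T = 145 min:
Σ tᵢ·10^(Lᵢ/10) = 90·10^(77.0/10) + 10·10^(95.0/10) + 40·10^(94.2/10) + 5·10^(89.8/10) = 1.461e+11.
L_eq = 10·log₁₀(1.461e+11/145) = 90.03 dB(A).

90.0 dB(A)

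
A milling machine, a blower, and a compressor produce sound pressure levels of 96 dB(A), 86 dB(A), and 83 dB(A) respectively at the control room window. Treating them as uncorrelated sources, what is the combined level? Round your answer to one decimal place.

96.6 dB(A)

Incoherent sources combine by intensity addition: L_total = 10·log₁₀(Σ 10^(L_i/10)).
Σ 10^(L/10) = 10^(96/10) + 10^(86/10) + 10^(83/10) = 4.579e+09.
L_total = 10·log₁₀(4.579e+09) = 96.61 dB(A).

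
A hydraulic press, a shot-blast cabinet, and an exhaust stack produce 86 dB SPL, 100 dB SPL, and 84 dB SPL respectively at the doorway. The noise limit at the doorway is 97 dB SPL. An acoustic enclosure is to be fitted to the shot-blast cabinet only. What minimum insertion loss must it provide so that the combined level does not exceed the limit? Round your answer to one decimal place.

The untreated sources together contribute 10^(86/10) + 10^(84/10) = 6.493e+08, i.e. 88.12 dB SPL.
The limit corresponds to 10^(97/10) = 5.012e+09; subtracting the fixed part leaves 4.363e+09 for the shot-blast cabinet, i.e. 96.40 dB SPL.
Required insertion loss = 100 − 96.40 = 3.60 dB.

3.6 dB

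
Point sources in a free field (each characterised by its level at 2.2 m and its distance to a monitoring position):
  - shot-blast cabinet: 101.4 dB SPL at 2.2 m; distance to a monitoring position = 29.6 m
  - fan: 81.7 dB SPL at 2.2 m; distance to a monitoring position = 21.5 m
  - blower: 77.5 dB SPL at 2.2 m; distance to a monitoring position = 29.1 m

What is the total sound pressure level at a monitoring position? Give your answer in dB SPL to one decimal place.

78.9 dB SPL

Propagate each source to the receiver with L = L_ref − 20·log₁₀(r/r_ref), then add intensities.
shot-blast cabinet: 101.4 − 20·log₁₀(29.6/2.2) = 101.4 − 22.58 = 78.82 dB SPL.
fan: 81.7 − 20·log₁₀(21.5/2.2) = 81.7 − 19.80 = 61.90 dB SPL.
blower: 77.5 − 20·log₁₀(29.1/2.2) = 77.5 − 22.43 = 55.07 dB SPL.
Σ 10^(L/10) = 7.812e+07 → L_total = 10·log₁₀(7.812e+07) = 78.93 dB SPL.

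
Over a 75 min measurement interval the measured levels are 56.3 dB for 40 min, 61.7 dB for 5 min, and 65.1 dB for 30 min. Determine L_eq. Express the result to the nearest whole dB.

62 dB

The energy average is taken in the linear domain: L_eq = 10·log₁₀[(Σ tᵢ·10^(Lᵢ/10))/T], T = 75 min.
Σ tᵢ·10^(Lᵢ/10) = 40·10^(56.3/10) + 5·10^(61.7/10) + 30·10^(65.1/10) = 1.215e+08.
L_eq = 10·log₁₀(1.215e+08/75) = 62.10 dB.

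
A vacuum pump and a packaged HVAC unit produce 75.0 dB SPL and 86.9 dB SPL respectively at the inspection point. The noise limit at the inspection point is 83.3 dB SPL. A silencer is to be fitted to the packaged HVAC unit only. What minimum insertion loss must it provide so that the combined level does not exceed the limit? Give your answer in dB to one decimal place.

4.3 dB

Fixed contribution from the other source: Σ 10^(L/10) = 10^(75.0/10) = 3.162e+07 (75.00 dB SPL).
To meet 83.3 dB SPL overall, the treated packaged HVAC unit may contribute at most 10^(83.3/10) − 3.162e+07 = 1.822e+08, i.e. 82.60 dB SPL.
So the packaged HVAC unit must be reduced from 86.9 to 82.60 dB SPL: IL = 4.30 dB.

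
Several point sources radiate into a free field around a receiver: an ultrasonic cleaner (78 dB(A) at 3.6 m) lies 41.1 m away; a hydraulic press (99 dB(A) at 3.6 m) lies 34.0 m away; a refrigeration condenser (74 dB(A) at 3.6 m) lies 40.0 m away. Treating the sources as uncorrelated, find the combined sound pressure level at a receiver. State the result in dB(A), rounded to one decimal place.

79.5 dB(A)

Propagate each source to the receiver with L = L_ref − 20·log₁₀(r/r_ref), then add intensities.
ultrasonic cleaner: 78 − 20·log₁₀(41.1/3.6) = 78 − 21.15 = 56.85 dB(A).
hydraulic press: 99 − 20·log₁₀(34.0/3.6) = 99 − 19.50 = 79.50 dB(A).
refrigeration condenser: 74 − 20·log₁₀(40.0/3.6) = 74 − 20.92 = 53.08 dB(A).
Σ 10^(L/10) = 8.974e+07 → L_total = 10·log₁₀(8.974e+07) = 79.53 dB(A).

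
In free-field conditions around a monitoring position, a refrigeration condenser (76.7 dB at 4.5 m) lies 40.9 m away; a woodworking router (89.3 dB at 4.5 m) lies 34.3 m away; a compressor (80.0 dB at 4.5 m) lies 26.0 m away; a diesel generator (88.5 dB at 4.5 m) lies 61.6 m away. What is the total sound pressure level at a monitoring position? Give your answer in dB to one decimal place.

Apply inverse-square spreading to bring every level to the receiver, then sum 10^(L/10).
refrigeration condenser: 76.7 − 20·log₁₀(40.9/4.5) = 76.7 − 19.17 = 57.53 dB.
woodworking router: 89.3 − 20·log₁₀(34.3/4.5) = 89.3 − 17.64 = 71.66 dB.
compressor: 80.0 − 20·log₁₀(26.0/4.5) = 80.0 − 15.24 = 64.76 dB.
diesel generator: 88.5 − 20·log₁₀(61.6/4.5) = 88.5 − 22.73 = 65.77 dB.
Σ 10^(L/10) = 2.199e+07 → L_total = 10·log₁₀(2.199e+07) = 73.42 dB.

73.4 dB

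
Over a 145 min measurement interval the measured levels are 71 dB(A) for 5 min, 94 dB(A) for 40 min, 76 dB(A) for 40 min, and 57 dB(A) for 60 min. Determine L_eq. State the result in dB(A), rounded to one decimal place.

88.5 dB(A)

Weight each interval's intensity by its duration and average over T = 145 min:
Σ tᵢ·10^(Lᵢ/10) = 5·10^(71/10) + 40·10^(94/10) + 40·10^(76/10) + 60·10^(57/10) = 1.022e+11.
L_eq = 10·log₁₀(1.022e+11/145) = 88.48 dB(A).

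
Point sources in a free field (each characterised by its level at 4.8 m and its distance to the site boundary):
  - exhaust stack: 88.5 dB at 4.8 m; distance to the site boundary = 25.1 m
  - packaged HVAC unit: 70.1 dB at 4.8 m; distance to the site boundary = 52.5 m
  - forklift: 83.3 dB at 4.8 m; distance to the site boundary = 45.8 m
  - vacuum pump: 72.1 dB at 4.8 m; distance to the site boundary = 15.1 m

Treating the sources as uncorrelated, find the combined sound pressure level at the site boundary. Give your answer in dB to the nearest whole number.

Apply inverse-square spreading to bring every level to the receiver, then sum 10^(L/10).
exhaust stack: 88.5 − 20·log₁₀(25.1/4.8) = 88.5 − 14.37 = 74.13 dB.
packaged HVAC unit: 70.1 − 20·log₁₀(52.5/4.8) = 70.1 − 20.78 = 49.32 dB.
forklift: 83.3 − 20·log₁₀(45.8/4.8) = 83.3 − 19.59 = 63.71 dB.
vacuum pump: 72.1 − 20·log₁₀(15.1/4.8) = 72.1 − 9.95 = 62.15 dB.
Σ 10^(L/10) = 2.996e+07 → L_total = 10·log₁₀(2.996e+07) = 74.77 dB.

75 dB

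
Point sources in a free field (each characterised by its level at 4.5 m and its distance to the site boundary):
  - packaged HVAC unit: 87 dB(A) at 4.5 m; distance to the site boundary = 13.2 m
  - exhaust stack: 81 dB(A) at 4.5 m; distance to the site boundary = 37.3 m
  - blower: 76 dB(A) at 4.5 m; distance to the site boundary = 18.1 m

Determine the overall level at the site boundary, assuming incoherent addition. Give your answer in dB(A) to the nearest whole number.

78 dB(A)

First find each source's level at the receiver (point-source: −20·log₁₀(r/r_ref)), then combine on an intensity basis.
packaged HVAC unit: 87 − 20·log₁₀(13.2/4.5) = 87 − 9.35 = 77.65 dB(A).
exhaust stack: 81 − 20·log₁₀(37.3/4.5) = 81 − 18.37 = 62.63 dB(A).
blower: 76 − 20·log₁₀(18.1/4.5) = 76 − 12.09 = 63.91 dB(A).
Σ 10^(L/10) = 6.254e+07 → L_total = 10·log₁₀(6.254e+07) = 77.96 dB(A).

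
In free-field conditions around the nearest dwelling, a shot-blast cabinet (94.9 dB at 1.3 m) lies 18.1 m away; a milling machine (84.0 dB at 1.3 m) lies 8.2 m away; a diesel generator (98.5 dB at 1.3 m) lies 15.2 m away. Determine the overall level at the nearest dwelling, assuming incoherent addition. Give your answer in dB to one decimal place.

78.7 dB

Propagate each source to the receiver with L = L_ref − 20·log₁₀(r/r_ref), then add intensities.
shot-blast cabinet: 94.9 − 20·log₁₀(18.1/1.3) = 94.9 − 22.87 = 72.03 dB.
milling machine: 84.0 − 20·log₁₀(8.2/1.3) = 84.0 − 16.00 = 68.00 dB.
diesel generator: 98.5 − 20·log₁₀(15.2/1.3) = 98.5 − 21.36 = 77.14 dB.
Σ 10^(L/10) = 7.404e+07 → L_total = 10·log₁₀(7.404e+07) = 78.69 dB.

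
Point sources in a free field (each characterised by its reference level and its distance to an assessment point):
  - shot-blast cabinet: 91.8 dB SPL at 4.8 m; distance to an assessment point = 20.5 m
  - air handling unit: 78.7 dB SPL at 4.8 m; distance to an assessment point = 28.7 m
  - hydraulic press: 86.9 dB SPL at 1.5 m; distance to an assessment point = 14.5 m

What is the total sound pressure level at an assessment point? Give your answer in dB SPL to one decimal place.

Propagate each source to the receiver with L = L_ref − 20·log₁₀(r/r_ref), then add intensities.
shot-blast cabinet: 91.8 − 20·log₁₀(20.5/4.8) = 91.8 − 12.61 = 79.19 dB SPL.
air handling unit: 78.7 − 20·log₁₀(28.7/4.8) = 78.7 − 15.53 = 63.17 dB SPL.
hydraulic press: 86.9 − 20·log₁₀(14.5/1.5) = 86.9 − 19.71 = 67.19 dB SPL.
Σ 10^(L/10) = 9.030e+07 → L_total = 10·log₁₀(9.030e+07) = 79.56 dB SPL.

79.6 dB SPL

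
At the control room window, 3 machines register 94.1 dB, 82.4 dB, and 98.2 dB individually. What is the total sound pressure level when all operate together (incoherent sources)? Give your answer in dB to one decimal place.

99.7 dB

Incoherent sources combine by intensity addition: L_total = 10·log₁₀(Σ 10^(L_i/10)).
Σ 10^(L/10) = 10^(94.1/10) + 10^(82.4/10) + 10^(98.2/10) = 9.351e+09.
L_total = 10·log₁₀(9.351e+09) = 99.71 dB.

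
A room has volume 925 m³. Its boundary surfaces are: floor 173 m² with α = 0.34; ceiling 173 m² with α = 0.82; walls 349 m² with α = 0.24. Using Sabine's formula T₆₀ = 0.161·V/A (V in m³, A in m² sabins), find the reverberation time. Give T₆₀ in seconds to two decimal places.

A = Σ Sᵢαᵢ = 173·0.34 + 173·0.82 + 349·0.24 = 284.44 m².
T₆₀ = 0.161·V/A = 0.161·925/284.44 = 0.524 s.

0.52 s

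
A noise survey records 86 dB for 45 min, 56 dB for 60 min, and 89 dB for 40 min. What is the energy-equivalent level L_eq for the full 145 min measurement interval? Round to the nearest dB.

85 dB

L_eq = 10·log₁₀[(1/T)·Σ tᵢ·10^(Lᵢ/10)] with T = 145 min.
Σ tᵢ·10^(Lᵢ/10) = 45·10^(86/10) + 60·10^(56/10) + 40·10^(89/10) = 4.971e+10.
L_eq = 10·log₁₀(4.971e+10/145) = 85.35 dB.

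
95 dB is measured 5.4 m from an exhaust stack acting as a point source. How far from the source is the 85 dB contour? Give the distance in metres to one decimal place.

17.1 m

The 10.0 dB drop corresponds to a distance ratio of 10^(10.0/20) for a point source.
r₂ = 5.4·10^((95−85)/20) = 5.4·10^(10.0/20) = 17.08 m.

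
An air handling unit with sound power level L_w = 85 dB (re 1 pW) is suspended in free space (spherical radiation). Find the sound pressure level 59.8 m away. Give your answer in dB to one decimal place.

38.5 dB

The power spreads over a sphere of area 4π·r², so L_p = L_w − 10·log₁₀(4π·r²).
4π·r² = 4.494e+04 m², 10·log₁₀ of that is 46.526 dB.
L_p = 85 − 46.526 = 38.47 dB.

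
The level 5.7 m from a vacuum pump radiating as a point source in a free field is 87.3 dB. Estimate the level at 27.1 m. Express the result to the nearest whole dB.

Point-source attenuation: ΔL = 20·log₁₀(r₂/r₁) = 20·log₁₀(27.1/5.7) = 13.542 dB.
L₂ = 87.3 − 20·log₁₀(27.1/5.7) = 87.3 − 13.542 = 73.76 dB.

74 dB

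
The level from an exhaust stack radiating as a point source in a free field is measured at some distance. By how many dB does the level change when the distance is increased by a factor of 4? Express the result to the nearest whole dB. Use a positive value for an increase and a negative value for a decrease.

-12 dB

A point source loses 6 dB per doubling of distance; generally ΔL = −20·log₁₀(r₂/r₁).
ΔL = −20·log₁₀(4) = -12.04 dB.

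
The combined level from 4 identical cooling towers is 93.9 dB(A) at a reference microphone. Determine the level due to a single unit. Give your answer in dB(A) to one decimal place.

87.9 dB(A)

Dividing the total intensity by 4 lowers the level by 10·log₁₀ 4 = 6.021 dB: L₁ = 93.9 − 6.021.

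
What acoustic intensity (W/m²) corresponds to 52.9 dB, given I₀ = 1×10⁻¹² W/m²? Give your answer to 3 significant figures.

1.95e-07 W/m²

L = 10·log₁₀(I/I₀) ⇒ I = I₀·10^(L/10) = 10⁻¹² × 10^5.29.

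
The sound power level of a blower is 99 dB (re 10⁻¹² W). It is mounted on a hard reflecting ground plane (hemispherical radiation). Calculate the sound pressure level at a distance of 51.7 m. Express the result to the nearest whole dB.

Free-field hemispherical radiation: L_p = L_w − 10·log₁₀(2π·r²), r = 51.7 m.
2π·r² = 1.679e+04 m², 10·log₁₀ of that is 42.252 dB.
L_p = 99 − 42.252 = 56.75 dB.

57 dB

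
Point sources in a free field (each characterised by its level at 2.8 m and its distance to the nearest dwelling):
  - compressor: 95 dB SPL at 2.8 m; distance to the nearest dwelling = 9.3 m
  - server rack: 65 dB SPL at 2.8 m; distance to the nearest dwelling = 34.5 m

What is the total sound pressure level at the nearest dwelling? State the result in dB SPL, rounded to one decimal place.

84.6 dB SPL

First find each source's level at the receiver (point-source: −20·log₁₀(r/r_ref)), then combine on an intensity basis.
compressor: 95 − 20·log₁₀(9.3/2.8) = 95 − 10.43 = 84.57 dB SPL.
server rack: 65 − 20·log₁₀(34.5/2.8) = 65 − 21.81 = 43.19 dB SPL.
Σ 10^(L/10) = 2.867e+08 → L_total = 10·log₁₀(2.867e+08) = 84.57 dB SPL.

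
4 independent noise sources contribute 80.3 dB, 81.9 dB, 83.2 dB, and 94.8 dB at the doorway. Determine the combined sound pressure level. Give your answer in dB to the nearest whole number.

Incoherent sources combine by intensity addition: L_total = 10·log₁₀(Σ 10^(L_i/10)).
Σ 10^(L/10) = 10^(80.3/10) + 10^(81.9/10) + 10^(83.2/10) + 10^(94.8/10) = 3.491e+09.
L_total = 10·log₁₀(3.491e+09) = 95.43 dB.

95 dB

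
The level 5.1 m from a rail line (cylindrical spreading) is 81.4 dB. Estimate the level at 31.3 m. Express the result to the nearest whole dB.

74 dB

Cylindrical spreading from a line source gives a 10·log₁₀(r₂/r₁) drop.
L₂ = 81.4 − 10·log₁₀(31.3/5.1) = 81.4 − 7.880 = 73.52 dB.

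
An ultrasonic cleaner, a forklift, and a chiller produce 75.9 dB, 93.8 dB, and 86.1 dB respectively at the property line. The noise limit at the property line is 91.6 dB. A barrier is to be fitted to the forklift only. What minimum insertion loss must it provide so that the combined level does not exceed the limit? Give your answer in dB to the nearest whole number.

Everything except the forklift sums to 10^(75.9/10) + 10^(86.1/10) = 4.463e+08 in linear terms, 86.50 dB.
To meet 91.6 dB overall, the treated forklift may contribute at most 10^(91.6/10) − 4.463e+08 = 9.992e+08, i.e. 90.00 dB.
Required insertion loss = 93.8 − 90.00 = 3.80 dB.

4 dB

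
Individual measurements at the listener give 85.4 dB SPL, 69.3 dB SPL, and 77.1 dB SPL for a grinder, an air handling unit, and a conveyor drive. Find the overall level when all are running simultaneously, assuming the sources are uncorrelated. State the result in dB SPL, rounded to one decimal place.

86.1 dB SPL

For uncorrelated sources the intensities add, so convert each level to linear form, sum, and take 10·log₁₀ of the total.
Σ 10^(L/10) = 10^(85.4/10) + 10^(69.3/10) + 10^(77.1/10) = 4.065e+08.
L_total = 10·log₁₀(4.065e+08) = 86.09 dB SPL.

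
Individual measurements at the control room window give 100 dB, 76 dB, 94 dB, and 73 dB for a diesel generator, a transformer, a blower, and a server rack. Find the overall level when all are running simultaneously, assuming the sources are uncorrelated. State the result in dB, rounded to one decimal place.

101.0 dB

Incoherent sources combine by intensity addition: L_total = 10·log₁₀(Σ 10^(L_i/10)).
Σ 10^(L/10) = 10^(100/10) + 10^(76/10) + 10^(94/10) + 10^(73/10) = 1.257e+10.
L_total = 10·log₁₀(1.257e+10) = 100.99 dB.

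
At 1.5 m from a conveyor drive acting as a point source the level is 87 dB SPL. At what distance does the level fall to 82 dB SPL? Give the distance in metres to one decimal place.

Point-source spreading drops the level by 20·log₁₀(r₂/r₁); inverting, r₂/r₁ = 10^(ΔL/20).
r₂ = 1.5·10^((87−82)/20) = 1.5·10^(5.0/20) = 2.67 m.

2.7 m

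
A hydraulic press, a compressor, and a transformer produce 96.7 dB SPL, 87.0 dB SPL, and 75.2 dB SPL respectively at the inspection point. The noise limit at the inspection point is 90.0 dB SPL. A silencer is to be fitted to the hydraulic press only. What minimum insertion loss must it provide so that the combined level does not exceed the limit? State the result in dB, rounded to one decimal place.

Everything except the hydraulic press sums to 10^(87.0/10) + 10^(75.2/10) = 5.343e+08 in linear terms, 87.28 dB SPL.
To meet 90.0 dB SPL overall, the treated hydraulic press may contribute at most 10^(90.0/10) − 5.343e+08 = 4.657e+08, i.e. 86.68 dB SPL.
Required insertion loss = 96.7 − 86.68 = 10.02 dB.

10.0 dB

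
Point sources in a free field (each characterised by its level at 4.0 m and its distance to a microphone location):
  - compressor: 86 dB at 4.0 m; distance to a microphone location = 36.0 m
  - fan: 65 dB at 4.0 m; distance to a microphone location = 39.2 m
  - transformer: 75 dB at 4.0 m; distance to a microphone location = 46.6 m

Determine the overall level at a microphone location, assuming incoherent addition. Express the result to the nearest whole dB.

Propagate each source to the receiver with L = L_ref − 20·log₁₀(r/r_ref), then add intensities.
compressor: 86 − 20·log₁₀(36.0/4.0) = 86 − 19.08 = 66.92 dB.
fan: 65 − 20·log₁₀(39.2/4.0) = 65 − 19.82 = 45.18 dB.
transformer: 75 − 20·log₁₀(46.6/4.0) = 75 − 21.33 = 53.67 dB.
Σ 10^(L/10) = 5.181e+06 → L_total = 10·log₁₀(5.181e+06) = 67.14 dB.

67 dB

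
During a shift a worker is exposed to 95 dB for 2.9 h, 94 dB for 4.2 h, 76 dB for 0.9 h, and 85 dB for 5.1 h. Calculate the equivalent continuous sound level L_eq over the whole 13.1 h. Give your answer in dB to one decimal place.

Weight each interval's intensity by its duration and average over T = 13.1 h:
Σ tᵢ·10^(Lᵢ/10) = 2.9·10^(95/10) + 4.2·10^(94/10) + 0.9·10^(76/10) + 5.1·10^(85/10) = 2.137e+10.
L_eq = 10·log₁₀(2.137e+10/13.1) = 92.13 dB.

92.1 dB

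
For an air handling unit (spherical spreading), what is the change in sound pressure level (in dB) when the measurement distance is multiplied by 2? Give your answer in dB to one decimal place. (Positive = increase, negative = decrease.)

-6.0 dB

A point source loses 6 dB per doubling of distance; generally ΔL = −20·log₁₀(r₂/r₁).
ΔL = −20·log₁₀(2) = -6.02 dB.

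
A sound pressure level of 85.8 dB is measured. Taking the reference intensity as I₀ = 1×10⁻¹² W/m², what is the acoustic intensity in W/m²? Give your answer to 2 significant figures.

L = 10·log₁₀(I/I₀) ⇒ I = I₀·10^(L/10) = 10⁻¹² × 10^8.58.

0.00038 W/m²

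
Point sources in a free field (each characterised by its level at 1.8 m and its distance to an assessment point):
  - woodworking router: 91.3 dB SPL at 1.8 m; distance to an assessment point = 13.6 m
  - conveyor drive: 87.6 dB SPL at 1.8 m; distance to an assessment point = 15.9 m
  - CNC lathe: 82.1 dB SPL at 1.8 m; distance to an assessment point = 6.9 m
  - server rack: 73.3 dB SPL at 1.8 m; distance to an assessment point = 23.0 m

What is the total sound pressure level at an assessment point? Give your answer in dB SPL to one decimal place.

76.3 dB SPL

Propagate each source to the receiver with L = L_ref − 20·log₁₀(r/r_ref), then add intensities.
woodworking router: 91.3 − 20·log₁₀(13.6/1.8) = 91.3 − 17.57 = 73.73 dB SPL.
conveyor drive: 87.6 − 20·log₁₀(15.9/1.8) = 87.6 − 18.92 = 68.68 dB SPL.
CNC lathe: 82.1 − 20·log₁₀(6.9/1.8) = 82.1 − 11.67 = 70.43 dB SPL.
server rack: 73.3 − 20·log₁₀(23.0/1.8) = 73.3 − 22.13 = 51.17 dB SPL.
Σ 10^(L/10) = 4.217e+07 → L_total = 10·log₁₀(4.217e+07) = 76.25 dB SPL.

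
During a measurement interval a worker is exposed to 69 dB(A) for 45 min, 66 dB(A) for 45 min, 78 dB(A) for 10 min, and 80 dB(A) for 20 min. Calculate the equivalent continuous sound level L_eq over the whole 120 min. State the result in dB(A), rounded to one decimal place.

74.2 dB(A)

The energy average is taken in the linear domain: L_eq = 10·log₁₀[(Σ tᵢ·10^(Lᵢ/10))/T], T = 120 min.
Σ tᵢ·10^(Lᵢ/10) = 45·10^(69/10) + 45·10^(66/10) + 10·10^(78/10) + 20·10^(80/10) = 3.168e+09.
L_eq = 10·log₁₀(3.168e+09/120) = 74.22 dB(A).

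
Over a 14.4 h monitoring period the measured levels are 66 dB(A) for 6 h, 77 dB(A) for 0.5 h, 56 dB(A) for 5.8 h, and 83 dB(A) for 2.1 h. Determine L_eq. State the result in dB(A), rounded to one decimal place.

Weight each interval's intensity by its duration and average over T = 14.4 h:
Σ tᵢ·10^(Lᵢ/10) = 6·10^(66/10) + 0.5·10^(77/10) + 5.8·10^(56/10) + 2.1·10^(83/10) = 4.703e+08.
L_eq = 10·log₁₀(4.703e+08/14.4) = 75.14 dB(A).

75.1 dB(A)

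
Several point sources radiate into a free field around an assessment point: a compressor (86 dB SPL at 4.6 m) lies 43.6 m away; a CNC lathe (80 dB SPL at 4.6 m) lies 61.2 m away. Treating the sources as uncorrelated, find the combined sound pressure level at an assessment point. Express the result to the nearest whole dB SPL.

First find each source's level at the receiver (point-source: −20·log₁₀(r/r_ref)), then combine on an intensity basis.
compressor: 86 − 20·log₁₀(43.6/4.6) = 86 − 19.53 = 66.47 dB SPL.
CNC lathe: 80 − 20·log₁₀(61.2/4.6) = 80 − 22.48 = 57.52 dB SPL.
Σ 10^(L/10) = 4.996e+06 → L_total = 10·log₁₀(4.996e+06) = 66.99 dB SPL.

67 dB SPL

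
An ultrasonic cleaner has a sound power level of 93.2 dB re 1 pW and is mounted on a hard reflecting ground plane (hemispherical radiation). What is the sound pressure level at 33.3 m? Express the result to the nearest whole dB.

55 dB

Free-field hemispherical radiation: L_p = L_w − 10·log₁₀(2π·r²), r = 33.3 m.
2π·r² = 6967 m², 10·log₁₀ of that is 38.431 dB.
L_p = 93.2 − 38.431 = 54.77 dB.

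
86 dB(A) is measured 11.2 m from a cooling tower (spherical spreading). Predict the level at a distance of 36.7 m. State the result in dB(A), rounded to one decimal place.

75.7 dB(A)

Point-source attenuation: ΔL = 20·log₁₀(r₂/r₁) = 20·log₁₀(36.7/11.2) = 10.309 dB.
L₂ = 86 − 20·log₁₀(36.7/11.2) = 86 − 10.309 = 75.69 dB(A).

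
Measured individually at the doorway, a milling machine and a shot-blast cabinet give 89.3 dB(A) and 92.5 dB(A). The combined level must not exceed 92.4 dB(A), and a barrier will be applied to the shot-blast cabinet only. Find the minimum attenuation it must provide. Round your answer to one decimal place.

3.0 dB

The untreated sources together contribute 10^(89.3/10) = 8.511e+08, i.e. 89.30 dB(A).
To meet 92.4 dB(A) overall, the treated shot-blast cabinet may contribute at most 10^(92.4/10) − 8.511e+08 = 8.867e+08, i.e. 89.48 dB(A).
So the shot-blast cabinet must be reduced from 92.5 to 89.48 dB(A): IL = 3.02 dB.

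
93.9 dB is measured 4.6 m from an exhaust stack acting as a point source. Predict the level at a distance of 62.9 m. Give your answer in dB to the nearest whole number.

Point-source attenuation: ΔL = 20·log₁₀(r₂/r₁) = 20·log₁₀(62.9/4.6) = 22.718 dB.
L₂ = 93.9 − 20·log₁₀(62.9/4.6) = 93.9 − 22.718 = 71.18 dB.

71 dB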